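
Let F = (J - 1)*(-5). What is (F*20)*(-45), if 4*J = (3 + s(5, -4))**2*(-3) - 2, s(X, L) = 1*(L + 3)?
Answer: -20250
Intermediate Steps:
s(X, L) = 3 + L (s(X, L) = 1*(3 + L) = 3 + L)
J = -7/2 (J = ((3 + (3 - 4))**2*(-3) - 2)/4 = ((3 - 1)**2*(-3) - 2)/4 = (2**2*(-3) - 2)/4 = (4*(-3) - 2)/4 = (-12 - 2)/4 = (1/4)*(-14) = -7/2 ≈ -3.5000)
F = 45/2 (F = (-7/2 - 1)*(-5) = -9/2*(-5) = 45/2 ≈ 22.500)
(F*20)*(-45) = ((45/2)*20)*(-45) = 450*(-45) = -20250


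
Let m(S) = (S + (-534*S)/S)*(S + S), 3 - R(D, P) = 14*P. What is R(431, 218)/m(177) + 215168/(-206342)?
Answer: -13281682373/13038544638 ≈ -1.0186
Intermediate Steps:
R(D, P) = 3 - 14*P
m(S) = 2*S*(-534 + S) (m(S) = (S - 534)*(2*S) = (-534 + S)*(2*S) = 2*S*(-534 + S))
R(431, 218)/m(177) + 215168/(-206342) = (3 - 14*218)/((2*177*(-534 + 177))) + 215168/(-206342) = (3 - 3052)/((2*177*(-357))) + 215168*(-1/206342) = -3049/(-126378) - 107584/103171 = -3049*(-1/126378) - 107584/103171 = 3049/126378 - 107584/103171 = -13281682373/13038544638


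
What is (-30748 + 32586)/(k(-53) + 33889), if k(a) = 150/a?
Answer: 97414/1795967 ≈ 0.054240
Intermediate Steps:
(-30748 + 32586)/(k(-53) + 33889) = (-30748 + 32586)/(150/(-53) + 33889) = 1838/(150*(-1/53) + 33889) = 1838/(-150/53 + 33889) = 1838/(1795967/53) = 1838*(53/1795967) = 97414/1795967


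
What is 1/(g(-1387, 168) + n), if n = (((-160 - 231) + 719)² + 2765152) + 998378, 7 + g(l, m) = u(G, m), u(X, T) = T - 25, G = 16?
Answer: 1/3871250 ≈ 2.5831e-7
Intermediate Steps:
u(X, T) = -25 + T
g(l, m) = -32 + m (g(l, m) = -7 + (-25 + m) = -32 + m)
n = 3871114 (n = ((-391 + 719)² + 2765152) + 998378 = (328² + 2765152) + 998378 = (107584 + 2765152) + 998378 = 2872736 + 998378 = 3871114)
1/(g(-1387, 168) + n) = 1/((-32 + 168) + 3871114) = 1/(136 + 3871114) = 1/3871250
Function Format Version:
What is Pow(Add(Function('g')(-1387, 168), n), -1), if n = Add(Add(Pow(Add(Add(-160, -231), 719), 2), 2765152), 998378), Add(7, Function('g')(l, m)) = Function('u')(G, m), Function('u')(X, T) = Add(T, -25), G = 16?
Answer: Rational(1, 3871250) ≈ 2.5831e-7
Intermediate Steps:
Function('u')(X, T) = Add(-25, T)
Function('g')(l, m) = Add(-32, m) (Function('g')(l, m) = Add(-7, Add(-25, m)) = Add(-32, m))
n = 3871114 (n = Add(Add(Pow(Add(-391, 719), 2), 2765152), 998378) = Add(Add(Pow(328, 2), 2765152), 998378) = Add(Add(107584, 2765152), 998378) = Add(2872736, 998378) = 3871114)
Pow(Add(Function('g')(-1387, 168), n), -1) = Pow(Add(Add(-32, 168), 3871114), -1) = Pow(Add(136, 3871114), -1) = Pow(3871250, -1) = Rational(1, 3871250)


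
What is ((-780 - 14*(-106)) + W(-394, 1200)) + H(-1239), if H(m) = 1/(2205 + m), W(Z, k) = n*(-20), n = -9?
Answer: 853945/966 ≈ 884.00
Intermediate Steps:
W(Z, k) = 180 (W(Z, k) = -9*(-20) = 180)
((-780 - 14*(-106)) + W(-394, 1200)) + H(-1239) = ((-780 - 14*(-106)) + 180) + 1/(2205 - 1239) = ((-780 + 1484) + 180) + 1/966 = (704 + 180) + 1/966 = 884 + 1/966 = 853945/966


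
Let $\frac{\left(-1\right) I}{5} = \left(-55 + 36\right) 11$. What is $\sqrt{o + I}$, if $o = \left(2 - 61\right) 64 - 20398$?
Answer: $i \sqrt{23129} \approx 152.08 i$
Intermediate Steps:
$I = 1045$ ($I = - 5 \left(-55 + 36\right) 11 = - 5 \left(\left(-19\right) 11\right) = \left(-5\right) \left(-209\right) = 1045$)
$o = -24174$ ($o = \left(-59\right) 64 - 20398 = -3776 - 20398 = -24174$)
$\sqrt{o + I} = \sqrt{-24174 + 1045} = \sqrt{-23129} = i \sqrt{23129}$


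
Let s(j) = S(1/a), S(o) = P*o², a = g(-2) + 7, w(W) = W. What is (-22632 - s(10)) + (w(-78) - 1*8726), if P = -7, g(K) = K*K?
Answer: -3803749/121 ≈ -31436.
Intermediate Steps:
g(K) = K²
a = 11 (a = (-2)² + 7 = 4 + 7 = 11)
S(o) = -7*o²
s(j) = -7/121 (s(j) = -7*(1/11)² = -7*1/121 = -7/121)
(-22632 - s(10)) + (w(-78) - 1*8726) = (-22632 - 1*(-7/121)) + (-78 - 1*8726) = (-22632 + 7/121) + (-78 - 8726) = -2738465/121 - 8804 = -3803749/121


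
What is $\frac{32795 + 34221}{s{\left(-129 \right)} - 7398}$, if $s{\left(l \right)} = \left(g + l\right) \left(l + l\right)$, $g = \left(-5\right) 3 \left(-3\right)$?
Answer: $\frac{33508}{7137} \approx 4.695$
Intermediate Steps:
$g = 45$ ($g = \left(-15\right) \left(-3\right) = 45$)
$s{\left(l \right)} = 2 l \left(45 + l\right)$ ($s{\left(l \right)} = \left(45 + l\right) \left(l + l\right) = \left(45 + l\right) 2 l = 2 l \left(45 + l\right)$)
$\frac{32795 + 34221}{s{\left(-129 \right)} - 7398} = \frac{32795 + 34221}{2 \left(-129\right) \left(45 - 129\right) - 7398} = \frac{67016}{2 \left(-129\right) \left(-84\right) - 7398} = \frac{67016}{21672 - 7398} = \frac{67016}{14274} = 67016 \cdot \frac{1}{14274} = \frac{33508}{7137}$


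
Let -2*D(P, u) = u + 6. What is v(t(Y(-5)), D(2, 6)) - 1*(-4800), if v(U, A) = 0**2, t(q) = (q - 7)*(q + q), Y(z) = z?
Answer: 4800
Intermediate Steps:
D(P, u) = -3 - u/2 (D(P, u) = -(u + 6)/2 = -(6 + u)/2 = -3 - u/2)
t(q) = 2*q*(-7 + q) (t(q) = (-7 + q)*(2*q) = 2*q*(-7 + q))
v(U, A) = 0
v(t(Y(-5)), D(2, 6)) - 1*(-4800) = 0 - 1*(-4800) = 0 + 4800 = 4800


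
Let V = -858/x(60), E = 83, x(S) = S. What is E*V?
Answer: -11869/10 ≈ -1186.9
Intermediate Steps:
V = -143/10 (V = -858/60 = -858*1/60 = -143/10 ≈ -14.300)
E*V = 83*(-143/10) = -11869/10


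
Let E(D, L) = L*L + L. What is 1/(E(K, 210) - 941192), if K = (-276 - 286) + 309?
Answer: -1/896882 ≈ -1.1150e-6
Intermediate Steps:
K = -253 (K = -562 + 309 = -253)
E(D, L) = L + L² (E(D, L) = L² + L = L + L²)
1/(E(K, 210) - 941192) = 1/(210*(1 + 210) - 941192) = 1/(210*211 - 941192) = 1/(44310 - 941192) = 1/(-896882) = -1/896882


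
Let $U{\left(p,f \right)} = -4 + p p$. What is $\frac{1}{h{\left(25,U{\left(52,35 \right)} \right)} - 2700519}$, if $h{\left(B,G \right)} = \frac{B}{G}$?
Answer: $- \frac{108}{291656051} \approx -3.703 \cdot 10^{-7}$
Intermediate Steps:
$U{\left(p,f \right)} = -4 + p^{2}$
$\frac{1}{h{\left(25,U{\left(52,35 \right)} \right)} - 2700519} = \frac{1}{\frac{25}{-4 + 52^{2}} - 2700519} = \frac{1}{\frac{25}{-4 + 2704} - 2700519} = \frac{1}{\frac{25}{2700} - 2700519} = \frac{1}{25 \cdot \frac{1}{2700} - 2700519} = \frac{1}{\frac{1}{108} - 2700519} = \frac{1}{- \frac{291656051}{108}} = - \frac{108}{291656051}$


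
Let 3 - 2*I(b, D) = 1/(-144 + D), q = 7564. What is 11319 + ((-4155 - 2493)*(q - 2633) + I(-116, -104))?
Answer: -16253903879/496 ≈ -3.2770e+7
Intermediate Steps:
I(b, D) = 3/2 - 1/(2*(-144 + D))
11319 + ((-4155 - 2493)*(q - 2633) + I(-116, -104)) = 11319 + ((-4155 - 2493)*(7564 - 2633) + (-433 + 3*(-104))/(2*(-144 - 104))) = 11319 + (-6648*4931 + (1/2)*(-433 - 312)/(-248)) = 11319 + (-32781288 + (1/2)*(-1/248)*(-745)) = 11319 + (-32781288 + 745/496) = 11319 - 16259518103/496 = -16253903879/496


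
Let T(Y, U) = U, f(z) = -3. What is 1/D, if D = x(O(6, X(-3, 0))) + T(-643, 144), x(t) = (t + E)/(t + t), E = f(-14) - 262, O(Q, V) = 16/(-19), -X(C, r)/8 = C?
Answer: 32/9659 ≈ 0.0033130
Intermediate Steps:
X(C, r) = -8*C
O(Q, V) = -16/19 (O(Q, V) = 16*(-1/19) = -16/19)
E = -265 (E = -3 - 262 = -265)
x(t) = (-265 + t)/(2*t) (x(t) = (t - 265)/(t + t) = (-265 + t)/((2*t)) = (-265 + t)*(1/(2*t)) = (-265 + t)/(2*t))
D = 9659/32 (D = (-265 - 16/19)/(2*(-16/19)) + 144 = (½)*(-19/16)*(-5051/19) + 144 = 5051/32 + 144 = 9659/32 ≈ 301.84)
1/D = 1/(9659/32) = 32/9659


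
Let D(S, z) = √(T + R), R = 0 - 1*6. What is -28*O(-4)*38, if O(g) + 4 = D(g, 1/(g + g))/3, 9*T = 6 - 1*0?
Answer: 4256 - 4256*I*√3/9 ≈ 4256.0 - 819.07*I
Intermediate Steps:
T = ⅔ (T = (6 - 1*0)/9 = (6 + 0)/9 = (⅑)*6 = ⅔ ≈ 0.66667)
R = -6 (R = 0 - 6 = -6)
D(S, z) = 4*I*√3/3 (D(S, z) = √(⅔ - 6) = √(-16/3) = 4*I*√3/3)
O(g) = -4 + 4*I*√3/9 (O(g) = -4 + (4*I*√3/3)/3 = -4 + (4*I*√3/3)*(⅓) = -4 + 4*I*√3/9)
-28*O(-4)*38 = -28*(-4 + 4*I*√3/9)*38 = (112 - 112*I*√3/9)*38 = 4256 - 4256*I*√3/9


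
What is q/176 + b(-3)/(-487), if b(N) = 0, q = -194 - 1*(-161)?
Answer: -3/16 ≈ -0.18750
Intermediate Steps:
q = -33 (q = -194 + 161 = -33)
q/176 + b(-3)/(-487) = -33/176 + 0/(-487) = -33*1/176 + 0*(-1/487) = -3/16 + 0 = -3/16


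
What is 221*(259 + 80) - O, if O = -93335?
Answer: 168254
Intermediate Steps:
221*(259 + 80) - O = 221*(259 + 80) - 1*(-93335) = 221*339 + 93335 = 74919 + 93335 = 168254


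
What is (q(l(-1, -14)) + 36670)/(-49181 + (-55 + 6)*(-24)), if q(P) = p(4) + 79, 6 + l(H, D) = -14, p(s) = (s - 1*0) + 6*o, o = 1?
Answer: -36759/48005 ≈ -0.76573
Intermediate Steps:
p(s) = 6 + s (p(s) = (s - 1*0) + 6*1 = (s + 0) + 6 = s + 6 = 6 + s)
l(H, D) = -20 (l(H, D) = -6 - 14 = -20)
q(P) = 89 (q(P) = (6 + 4) + 79 = 10 + 79 = 89)
(q(l(-1, -14)) + 36670)/(-49181 + (-55 + 6)*(-24)) = (89 + 36670)/(-49181 + (-55 + 6)*(-24)) = 36759/(-49181 - 49*(-24)) = 36759/(-49181 + 1176) = 36759/(-48005) = 36759*(-1/48005) = -36759/48005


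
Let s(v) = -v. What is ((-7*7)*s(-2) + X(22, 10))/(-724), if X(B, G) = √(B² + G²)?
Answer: 49/362 - √146/362 ≈ 0.10198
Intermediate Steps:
((-7*7)*s(-2) + X(22, 10))/(-724) = ((-7*7)*(-1*(-2)) + √(22² + 10²))/(-724) = (-49*2 + √(484 + 100))*(-1/724) = (-98 + √584)*(-1/724) = (-98 + 2*√146)*(-1/724) = 49/362 - √146/362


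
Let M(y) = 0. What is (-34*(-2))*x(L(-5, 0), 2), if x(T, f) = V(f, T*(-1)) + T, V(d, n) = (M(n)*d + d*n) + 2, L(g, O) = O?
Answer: 136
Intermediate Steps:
V(d, n) = 2 + d*n (V(d, n) = (0*d + d*n) + 2 = (0 + d*n) + 2 = d*n + 2 = 2 + d*n)
x(T, f) = 2 + T - T*f (x(T, f) = (2 + f*(T*(-1))) + T = (2 + f*(-T)) + T = (2 - T*f) + T = 2 + T - T*f)
(-34*(-2))*x(L(-5, 0), 2) = (-34*(-2))*(2 + 0 - 1*0*2) = 68*(2 + 0 + 0) = 68*2 = 136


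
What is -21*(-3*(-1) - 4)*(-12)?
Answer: -252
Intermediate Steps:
-21*(-3*(-1) - 4)*(-12) = -21*(3 - 4)*(-12) = -21*(-1)*(-12) = 21*(-12) = -252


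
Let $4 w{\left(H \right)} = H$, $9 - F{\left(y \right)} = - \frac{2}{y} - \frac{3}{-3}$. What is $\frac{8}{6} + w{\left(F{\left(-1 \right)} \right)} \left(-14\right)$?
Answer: $- \frac{59}{3} \approx -19.667$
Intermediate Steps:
$F{\left(y \right)} = 8 + \frac{2}{y}$ ($F{\left(y \right)} = 9 - \left(- \frac{2}{y} - \frac{3}{-3}\right) = 9 - \left(- \frac{2}{y} - -1\right) = 9 - \left(- \frac{2}{y} + 1\right) = 9 - \left(1 - \frac{2}{y}\right) = 8 + \frac{2}{y}$)
$w{\left(H \right)} = \frac{H}{4}$
$\frac{8}{6} + w{\left(F{\left(-1 \right)} \right)} \left(-14\right) = \frac{8}{6} + \frac{8 + \frac{2}{-1}}{4} \left(-14\right) = 8 \cdot \frac{1}{6} + \frac{8 + 2 \left(-1\right)}{4} \left(-14\right) = \frac{4}{3} + \frac{8 - 2}{4} \left(-14\right) = \frac{4}{3} + \frac{1}{4} \cdot 6 \left(-14\right) = \frac{4}{3} + \frac{3}{2} \left(-14\right) = \frac{4}{3} - 21 = - \frac{59}{3}$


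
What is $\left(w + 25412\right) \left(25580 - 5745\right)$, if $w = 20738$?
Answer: $915385250$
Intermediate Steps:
$\left(w + 25412\right) \left(25580 - 5745\right) = \left(20738 + 25412\right) \left(25580 - 5745\right) = 46150 \cdot 19835 = 915385250$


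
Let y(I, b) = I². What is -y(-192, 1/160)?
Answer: -36864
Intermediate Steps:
-y(-192, 1/160) = -1*(-192)² = -1*36864 = -36864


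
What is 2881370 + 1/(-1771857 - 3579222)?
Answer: 15418438498229/5351079 ≈ 2.8814e+6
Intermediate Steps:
2881370 + 1/(-1771857 - 3579222) = 2881370 + 1/(-5351079) = 2881370 - 1/5351079 = 15418438498229/5351079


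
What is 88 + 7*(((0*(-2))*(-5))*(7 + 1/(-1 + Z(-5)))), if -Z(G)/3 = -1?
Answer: 88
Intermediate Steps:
Z(G) = 3 (Z(G) = -3*(-1) = 3)
88 + 7*(((0*(-2))*(-5))*(7 + 1/(-1 + Z(-5)))) = 88 + 7*(((0*(-2))*(-5))*(7 + 1/(-1 + 3))) = 88 + 7*((0*(-5))*(7 + 1/2)) = 88 + 7*(0*(7 + 1/2)) = 88 + 7*(0*(15/2)) = 88 + 7*0 = 88 + 0 = 88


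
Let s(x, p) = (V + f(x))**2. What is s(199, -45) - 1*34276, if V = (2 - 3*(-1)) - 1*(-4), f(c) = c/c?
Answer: -34176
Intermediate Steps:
f(c) = 1
V = 9 (V = (2 + 3) + 4 = 5 + 4 = 9)
s(x, p) = 100 (s(x, p) = (9 + 1)**2 = 10**2 = 100)
s(199, -45) - 1*34276 = 100 - 1*34276 = 100 - 34276 = -34176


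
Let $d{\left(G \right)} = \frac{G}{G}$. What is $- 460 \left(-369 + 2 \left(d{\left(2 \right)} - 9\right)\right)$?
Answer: $177100$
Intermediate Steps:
$d{\left(G \right)} = 1$
$- 460 \left(-369 + 2 \left(d{\left(2 \right)} - 9\right)\right) = - 460 \left(-369 + 2 \left(1 - 9\right)\right) = - 460 \left(-369 + 2 \left(-8\right)\right) = - 460 \left(-369 - 16\right) = \left(-460\right) \left(-385\right) = 177100$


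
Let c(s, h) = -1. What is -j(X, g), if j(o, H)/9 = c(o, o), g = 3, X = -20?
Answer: 9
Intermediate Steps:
j(o, H) = -9 (j(o, H) = 9*(-1) = -9)
-j(X, g) = -1*(-9) = 9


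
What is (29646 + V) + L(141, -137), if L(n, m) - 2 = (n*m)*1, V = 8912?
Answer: 19243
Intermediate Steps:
L(n, m) = 2 + m*n (L(n, m) = 2 + (n*m)*1 = 2 + (m*n)*1 = 2 + m*n)
(29646 + V) + L(141, -137) = (29646 + 8912) + (2 - 137*141) = 38558 + (2 - 19317) = 38558 - 19315 = 19243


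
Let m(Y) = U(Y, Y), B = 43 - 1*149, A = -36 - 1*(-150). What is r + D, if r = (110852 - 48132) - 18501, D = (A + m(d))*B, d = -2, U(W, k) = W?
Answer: 32347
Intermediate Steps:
A = 114 (A = -36 + 150 = 114)
B = -106 (B = 43 - 149 = -106)
m(Y) = Y
D = -11872 (D = (114 - 2)*(-106) = 112*(-106) = -11872)
r = 44219 (r = 62720 - 18501 = 44219)
r + D = 44219 - 11872 = 32347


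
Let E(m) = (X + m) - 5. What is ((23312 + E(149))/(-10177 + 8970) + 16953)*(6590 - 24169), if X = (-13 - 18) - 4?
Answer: -359294544150/1207 ≈ -2.9768e+8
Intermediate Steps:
X = -35 (X = -31 - 4 = -35)
E(m) = -40 + m (E(m) = (-35 + m) - 5 = -40 + m)
((23312 + E(149))/(-10177 + 8970) + 16953)*(6590 - 24169) = ((23312 + (-40 + 149))/(-10177 + 8970) + 16953)*(6590 - 24169) = ((23312 + 109)/(-1207) + 16953)*(-17579) = (23421*(-1/1207) + 16953)*(-17579) = (-23421/1207 + 16953)*(-17579) = (20438850/1207)*(-17579) = -359294544150/1207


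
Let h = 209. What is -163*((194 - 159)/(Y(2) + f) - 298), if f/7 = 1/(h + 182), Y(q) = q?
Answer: 36094231/789 ≈ 45747.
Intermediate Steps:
f = 7/391 (f = 7/(209 + 182) = 7/391 ≈ 0.017903)
-163*((194 - 159)/(Y(2) + f) - 298) = -163*((194 - 159)/(2 + 7/391) - 298) = -163*(35/(789/391) - 298) = -163*(35*(391/789) - 298) = -163*(13685/789 - 298) = -163*(-221437/789) = 36094231/789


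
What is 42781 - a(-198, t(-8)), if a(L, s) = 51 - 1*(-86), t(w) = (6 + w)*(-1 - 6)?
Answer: 42644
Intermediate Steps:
t(w) = -42 - 7*w (t(w) = (6 + w)*(-7) = -42 - 7*w)
a(L, s) = 137 (a(L, s) = 51 + 86 = 137)
42781 - a(-198, t(-8)) = 42781 - 1*137 = 42781 - 137 = 42644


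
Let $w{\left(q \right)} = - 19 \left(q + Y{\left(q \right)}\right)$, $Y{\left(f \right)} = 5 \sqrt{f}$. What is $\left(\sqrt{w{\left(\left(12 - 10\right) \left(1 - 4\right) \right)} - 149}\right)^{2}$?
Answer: $-35 - 95 i \sqrt{6} \approx -35.0 - 232.7 i$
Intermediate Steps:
$w{\left(q \right)} = - 95 \sqrt{q} - 19 q$ ($w{\left(q \right)} = - 19 \left(q + 5 \sqrt{q}\right) = - 95 \sqrt{q} - 19 q$)
$\left(\sqrt{w{\left(\left(12 - 10\right) \left(1 - 4\right) \right)} - 149}\right)^{2} = \left(\sqrt{\left(- 95 \sqrt{\left(12 - 10\right) \left(1 - 4\right)} - 19 \left(12 - 10\right) \left(1 - 4\right)\right) - 149}\right)^{2} = \left(\sqrt{\left(- 95 \sqrt{2 \left(-3\right)} - 19 \cdot 2 \left(-3\right)\right) - 149}\right)^{2} = \left(\sqrt{\left(- 95 \sqrt{-6} - -114\right) - 149}\right)^{2} = \left(\sqrt{\left(- 95 i \sqrt{6} + 114\right) - 149}\right)^{2} = \left(\sqrt{\left(114 - 95 i \sqrt{6}\right) - 149}\right)^{2} = \left(\sqrt{-35 - 95 i \sqrt{6}}\right)^{2} = -35 - 95 i \sqrt{6}$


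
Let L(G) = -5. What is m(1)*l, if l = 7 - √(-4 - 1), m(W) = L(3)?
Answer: -35 + 5*I*√5 ≈ -35.0 + 11.18*I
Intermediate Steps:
m(W) = -5
l = 7 - I*√5 (l = 7 - √(-5) = 7 - I*√5 ≈ 7.0 - 2.2361*I)
m(1)*l = -5*(7 - I*√5) = -35 + 5*I*√5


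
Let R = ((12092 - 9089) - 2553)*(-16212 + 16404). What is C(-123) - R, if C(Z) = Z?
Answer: -86523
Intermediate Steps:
R = 86400 (R = (3003 - 2553)*192 = 450*192 = 86400)
C(-123) - R = -123 - 1*86400 = -123 - 86400 = -86523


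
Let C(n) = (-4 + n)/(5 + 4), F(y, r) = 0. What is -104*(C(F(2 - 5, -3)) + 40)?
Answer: -37024/9 ≈ -4113.8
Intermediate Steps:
C(n) = -4/9 + n/9 (C(n) = (-4 + n)/9 = (-4 + n)*(⅑) = -4/9 + n/9)
-104*(C(F(2 - 5, -3)) + 40) = -104*((-4/9 + (⅑)*0) + 40) = -104*((-4/9 + 0) + 40) = -104*(-4/9 + 40) = -104*356/9 = -37024/9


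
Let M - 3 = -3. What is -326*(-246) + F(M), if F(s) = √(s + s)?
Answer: 80196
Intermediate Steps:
M = 0 (M = 3 - 3 = 0)
F(s) = √2*√s (F(s) = √(2*s) = √2*√s)
-326*(-246) + F(M) = -326*(-246) + √2*√0 = 80196 + √2*0 = 80196 + 0 = 80196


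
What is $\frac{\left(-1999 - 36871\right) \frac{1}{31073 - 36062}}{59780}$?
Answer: $\frac{3887}{29824242} \approx 0.00013033$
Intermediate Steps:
$\frac{\left(-1999 - 36871\right) \frac{1}{31073 - 36062}}{59780} = - \frac{38870}{-4989} \cdot \frac{1}{59780} = \left(-38870\right) \left(- \frac{1}{4989}\right) \frac{1}{59780} = \frac{38870}{4989} \cdot \frac{1}{59780} = \frac{3887}{29824242}$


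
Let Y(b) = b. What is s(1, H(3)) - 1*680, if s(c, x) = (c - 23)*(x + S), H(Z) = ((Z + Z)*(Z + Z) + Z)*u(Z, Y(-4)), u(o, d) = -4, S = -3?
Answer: 2818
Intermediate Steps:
H(Z) = -16*Z² - 4*Z (H(Z) = ((Z + Z)*(Z + Z) + Z)*(-4) = ((2*Z)*(2*Z) + Z)*(-4) = (4*Z² + Z)*(-4) = (Z + 4*Z²)*(-4) = -16*Z² - 4*Z)
s(c, x) = (-23 + c)*(-3 + x) (s(c, x) = (c - 23)*(x - 3) = (-23 + c)*(-3 + x))
s(1, H(3)) - 1*680 = (69 - (-92)*3*(1 + 4*3) - 3*1 + 1*(-4*3*(1 + 4*3))) - 1*680 = (69 - (-92)*3*(1 + 12) - 3 + 1*(-4*3*(1 + 12))) - 680 = (69 - (-92)*3*13 - 3 + 1*(-4*3*13)) - 680 = (69 - 23*(-156) - 3 + 1*(-156)) - 680 = (69 + 3588 - 3 - 156) - 680 = 3498 - 680 = 2818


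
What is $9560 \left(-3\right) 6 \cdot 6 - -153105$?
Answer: $-879375$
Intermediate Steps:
$9560 \left(-3\right) 6 \cdot 6 - -153105 = 9560 \left(\left(-18\right) 6\right) + 153105 = 9560 \left(-108\right) + 153105 = -1032480 + 153105 = -879375$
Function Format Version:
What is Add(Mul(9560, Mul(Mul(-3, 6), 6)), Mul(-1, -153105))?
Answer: -879375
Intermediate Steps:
Add(Mul(9560, Mul(Mul(-3, 6), 6)), Mul(-1, -153105)) = Add(Mul(9560, Mul(-18, 6)), 153105) = Add(Mul(9560, -108), 153105) = Add(-1032480, 153105) = -879375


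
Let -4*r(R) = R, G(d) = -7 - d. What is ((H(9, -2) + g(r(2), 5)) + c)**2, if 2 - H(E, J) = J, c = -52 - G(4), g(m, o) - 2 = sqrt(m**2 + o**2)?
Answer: (70 - sqrt(101))**2/4 ≈ 898.50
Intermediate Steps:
r(R) = -R/4
g(m, o) = 2 + sqrt(m**2 + o**2)
c = -41 (c = -52 - (-7 - 1*4) = -52 - (-7 - 4) = -52 - 1*(-11) = -52 + 11 = -41)
H(E, J) = 2 - J
((H(9, -2) + g(r(2), 5)) + c)**2 = (((2 - 1*(-2)) + (2 + sqrt((-1/4*2)**2 + 5**2))) - 41)**2 = (((2 + 2) + (2 + sqrt((-1/2)**2 + 25))) - 41)**2 = ((4 + (2 + sqrt(1/4 + 25))) - 41)**2 = ((4 + (2 + sqrt(101/4))) - 41)**2 = ((4 + (2 + sqrt(101)/2)) - 41)**2 = ((6 + sqrt(101)/2) - 41)**2 = (-35 + sqrt(101)/2)**2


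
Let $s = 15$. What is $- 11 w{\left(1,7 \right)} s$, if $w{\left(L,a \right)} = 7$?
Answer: $-1155$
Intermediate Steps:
$- 11 w{\left(1,7 \right)} s = \left(-11\right) 7 \cdot 15 = \left(-77\right) 15 = -1155$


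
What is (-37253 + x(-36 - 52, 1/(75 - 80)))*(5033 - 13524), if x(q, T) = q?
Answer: 317062431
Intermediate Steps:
(-37253 + x(-36 - 52, 1/(75 - 80)))*(5033 - 13524) = (-37253 + (-36 - 52))*(5033 - 13524) = (-37253 - 88)*(-8491) = -37341*(-8491) = 317062431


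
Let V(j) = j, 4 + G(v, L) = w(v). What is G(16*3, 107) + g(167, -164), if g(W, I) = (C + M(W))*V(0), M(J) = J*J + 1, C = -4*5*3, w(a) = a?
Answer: 44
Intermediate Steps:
G(v, L) = -4 + v
C = -60 (C = -20*3 = -60)
M(J) = 1 + J² (M(J) = J² + 1 = 1 + J²)
g(W, I) = 0 (g(W, I) = (-60 + (1 + W²))*0 = (-59 + W²)*0 = 0)
G(16*3, 107) + g(167, -164) = (-4 + 16*3) + 0 = (-4 + 48) + 0 = 44 + 0 = 44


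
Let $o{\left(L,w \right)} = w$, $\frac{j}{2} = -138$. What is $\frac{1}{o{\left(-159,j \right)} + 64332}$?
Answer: $\frac{1}{64056} \approx 1.5611 \cdot 10^{-5}$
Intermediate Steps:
$j = -276$ ($j = 2 \left(-138\right) = -276$)
$\frac{1}{o{\left(-159,j \right)} + 64332} = \frac{1}{-276 + 64332} = \frac{1}{64056}$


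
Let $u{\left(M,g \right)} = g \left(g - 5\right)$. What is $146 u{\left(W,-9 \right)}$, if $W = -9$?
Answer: $18396$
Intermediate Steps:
$u{\left(M,g \right)} = g \left(-5 + g\right)$
$146 u{\left(W,-9 \right)} = 146 \left(- 9 \left(-5 - 9\right)\right) = 146 \left(\left(-9\right) \left(-14\right)\right) = 146 \cdot 126 = 18396$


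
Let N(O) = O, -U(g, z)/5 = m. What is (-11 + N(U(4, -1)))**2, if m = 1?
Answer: 256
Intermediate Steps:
U(g, z) = -5 (U(g, z) = -5*1 = -5)
(-11 + N(U(4, -1)))**2 = (-11 - 5)**2 = (-16)**2 = 256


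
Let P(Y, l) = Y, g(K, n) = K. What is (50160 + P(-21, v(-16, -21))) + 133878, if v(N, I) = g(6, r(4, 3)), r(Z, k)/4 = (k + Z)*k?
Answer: 184017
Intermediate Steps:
r(Z, k) = 4*k*(Z + k) (r(Z, k) = 4*((k + Z)*k) = 4*((Z + k)*k) = 4*(k*(Z + k)) = 4*k*(Z + k))
v(N, I) = 6
(50160 + P(-21, v(-16, -21))) + 133878 = (50160 - 21) + 133878 = 50139 + 133878 = 184017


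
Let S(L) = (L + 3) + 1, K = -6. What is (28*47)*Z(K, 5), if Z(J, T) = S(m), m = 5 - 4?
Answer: 6580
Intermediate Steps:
m = 1
S(L) = 4 + L (S(L) = (3 + L) + 1 = 4 + L)
Z(J, T) = 5 (Z(J, T) = 4 + 1 = 5)
(28*47)*Z(K, 5) = (28*47)*5 = 1316*5 = 6580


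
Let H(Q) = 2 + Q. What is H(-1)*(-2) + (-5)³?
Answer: -127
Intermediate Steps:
H(-1)*(-2) + (-5)³ = (2 - 1)*(-2) + (-5)³ = 1*(-2) - 125 = -2 - 125 = -127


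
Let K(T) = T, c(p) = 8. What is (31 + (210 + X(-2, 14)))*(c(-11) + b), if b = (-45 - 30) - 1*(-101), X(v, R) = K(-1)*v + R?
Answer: 8738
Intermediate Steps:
X(v, R) = R - v (X(v, R) = -v + R = R - v)
b = 26 (b = -75 + 101 = 26)
(31 + (210 + X(-2, 14)))*(c(-11) + b) = (31 + (210 + (14 - 1*(-2))))*(8 + 26) = (31 + (210 + (14 + 2)))*34 = (31 + (210 + 16))*34 = (31 + 226)*34 = 257*34 = 8738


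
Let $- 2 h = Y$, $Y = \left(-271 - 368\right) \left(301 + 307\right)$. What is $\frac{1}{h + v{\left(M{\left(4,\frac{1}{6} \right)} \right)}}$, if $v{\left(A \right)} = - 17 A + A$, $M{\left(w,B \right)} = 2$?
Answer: $\frac{1}{194224} \approx 5.1487 \cdot 10^{-6}$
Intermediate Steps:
$v{\left(A \right)} = - 16 A$
$Y = -388512$ ($Y = \left(-639\right) 608 = -388512$)
$h = 194256$ ($h = \left(- \frac{1}{2}\right) \left(-388512\right) = 194256$)
$\frac{1}{h + v{\left(M{\left(4,\frac{1}{6} \right)} \right)}} = \frac{1}{194256 - 32} = \frac{1}{194224}$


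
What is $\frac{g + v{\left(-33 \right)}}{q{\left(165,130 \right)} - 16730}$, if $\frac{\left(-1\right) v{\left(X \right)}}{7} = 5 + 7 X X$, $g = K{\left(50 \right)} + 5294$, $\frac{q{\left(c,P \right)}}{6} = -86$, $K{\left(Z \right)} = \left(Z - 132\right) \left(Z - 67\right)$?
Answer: $\frac{23354}{8623} \approx 2.7083$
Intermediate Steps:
$K{\left(Z \right)} = \left(-132 + Z\right) \left(-67 + Z\right)$
$q{\left(c,P \right)} = -516$ ($q{\left(c,P \right)} = 6 \left(-86\right) = -516$)
$g = 6688$ ($g = \left(8844 + 50^{2} - 9950\right) + 5294 = \left(8844 + 2500 - 9950\right) + 5294 = 1394 + 5294 = 6688$)
$v{\left(X \right)} = -35 - 49 X^{2}$ ($v{\left(X \right)} = - 7 \left(5 + 7 X X\right) = - 7 \left(5 + 7 X^{2}\right) = -35 - 49 X^{2}$)
$\frac{g + v{\left(-33 \right)}}{q{\left(165,130 \right)} - 16730} = \frac{6688 - \left(35 + 49 \left(-33\right)^{2}\right)}{-516 - 16730} = \frac{6688 - 53396}{-17246} = \left(6688 - 53396\right) \left(- \frac{1}{17246}\right) = \left(-46708\right) \left(- \frac{1}{17246}\right) = \frac{23354}{8623}$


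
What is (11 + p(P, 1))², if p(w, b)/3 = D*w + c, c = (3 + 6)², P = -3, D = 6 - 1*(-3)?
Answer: 29929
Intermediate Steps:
D = 9 (D = 6 + 3 = 9)
c = 81 (c = 9² = 81)
p(w, b) = 243 + 27*w (p(w, b) = 3*(9*w + 81) = 3*(81 + 9*w) = 243 + 27*w)
(11 + p(P, 1))² = (11 + (243 + 27*(-3)))² = (11 + (243 - 81))² = (11 + 162)² = 173² = 29929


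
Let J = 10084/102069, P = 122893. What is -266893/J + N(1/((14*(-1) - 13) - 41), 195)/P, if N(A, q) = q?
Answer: -3347789856251601/1239253012 ≈ -2.7015e+6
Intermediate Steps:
J = 10084/102069 (J = 10084*(1/102069) = 10084/102069 ≈ 0.098796)
-266893/J + N(1/((14*(-1) - 13) - 41), 195)/P = -266893/10084/102069 + 195/122893 = -266893*102069/10084 + 195*(1/122893) = -27241501617/10084 + 195/122893 = -3347789856251601/1239253012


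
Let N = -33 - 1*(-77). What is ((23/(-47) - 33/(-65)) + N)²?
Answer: 18083794576/9333025 ≈ 1937.6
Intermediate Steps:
N = 44 (N = -33 + 77 = 44)
((23/(-47) - 33/(-65)) + N)² = ((23/(-47) - 33/(-65)) + 44)² = ((23*(-1/47) - 33*(-1/65)) + 44)² = ((-23/47 + 33/65) + 44)² = (56/3055 + 44)² = (134476/3055)² = 18083794576/9333025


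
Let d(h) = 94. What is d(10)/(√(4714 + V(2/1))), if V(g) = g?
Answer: 47*√131/393 ≈ 1.3688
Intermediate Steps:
d(10)/(√(4714 + V(2/1))) = 94/(√(4714 + 2/1)) = 94/(√(4714 + 2*1)) = 94/(√(4714 + 2)) = 94/(√4716) = 94/((6*√131)) = 94*(√131/786) = 47*√131/393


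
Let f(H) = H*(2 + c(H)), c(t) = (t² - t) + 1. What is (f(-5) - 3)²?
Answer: 28224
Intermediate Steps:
c(t) = 1 + t² - t
f(H) = H*(3 + H² - H) (f(H) = H*(2 + (1 + H² - H)) = H*(3 + H² - H))
(f(-5) - 3)² = (-5*(3 + (-5)² - 1*(-5)) - 3)² = (-5*(3 + 25 + 5) - 3)² = (-5*33 - 3)² = (-165 - 3)² = (-168)² = 28224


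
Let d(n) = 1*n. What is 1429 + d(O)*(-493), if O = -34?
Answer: 18191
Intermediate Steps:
d(n) = n
1429 + d(O)*(-493) = 1429 - 34*(-493) = 1429 + 16762 = 18191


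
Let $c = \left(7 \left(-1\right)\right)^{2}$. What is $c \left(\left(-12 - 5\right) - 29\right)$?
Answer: $-2254$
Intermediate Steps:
$c = 49$ ($c = \left(-7\right)^{2} = 49$)
$c \left(\left(-12 - 5\right) - 29\right) = 49 \left(\left(-12 - 5\right) - 29\right) = 49 \left(-17 - 29\right) = 49 \left(-46\right) = -2254$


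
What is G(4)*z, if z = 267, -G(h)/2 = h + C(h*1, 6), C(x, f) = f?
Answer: -5340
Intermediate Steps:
G(h) = -12 - 2*h (G(h) = -2*(h + 6) = -2*(6 + h) = -12 - 2*h)
G(4)*z = (-12 - 2*4)*267 = (-12 - 8)*267 = -20*267 = -5340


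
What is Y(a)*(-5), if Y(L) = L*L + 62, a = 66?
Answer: -22090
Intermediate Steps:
Y(L) = 62 + L² (Y(L) = L² + 62 = 62 + L²)
Y(a)*(-5) = (62 + 66²)*(-5) = (62 + 4356)*(-5) = 4418*(-5) = -22090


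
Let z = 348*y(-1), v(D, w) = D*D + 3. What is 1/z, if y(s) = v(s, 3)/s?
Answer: -1/1392 ≈ -0.00071839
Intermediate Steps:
v(D, w) = 3 + D² (v(D, w) = D² + 3 = 3 + D²)
y(s) = (3 + s²)/s
z = -1392 (z = 348*(-1 + 3/(-1)) = 348*(-1 + 3*(-1)) = 348*(-1 - 3) = 348*(-4) = -1392)
1/z = 1/(-1392) = -1/1392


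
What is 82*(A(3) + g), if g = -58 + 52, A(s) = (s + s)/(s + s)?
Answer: -410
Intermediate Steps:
A(s) = 1 (A(s) = (2*s)/((2*s)) = (2*s)*(1/(2*s)) = 1)
g = -6
82*(A(3) + g) = 82*(1 - 6) = 82*(-5) = -410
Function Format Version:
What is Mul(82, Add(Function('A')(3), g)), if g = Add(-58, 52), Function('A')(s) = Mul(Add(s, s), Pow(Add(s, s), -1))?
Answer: -410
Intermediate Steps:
Function('A')(s) = 1 (Function('A')(s) = Mul(Mul(2, s), Pow(Mul(2, s), -1)) = Mul(Mul(2, s), Mul(Rational(1, 2), Pow(s, -1))) = 1)
g = -6
Mul(82, Add(Function('A')(3), g)) = Mul(82, Add(1, -6)) = Mul(82, -5) = -410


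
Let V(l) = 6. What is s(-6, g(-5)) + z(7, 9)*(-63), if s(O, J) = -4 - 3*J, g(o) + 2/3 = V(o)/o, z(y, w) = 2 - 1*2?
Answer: 8/5 ≈ 1.6000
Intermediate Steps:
z(y, w) = 0 (z(y, w) = 2 - 2 = 0)
g(o) = -⅔ + 6/o
s(-6, g(-5)) + z(7, 9)*(-63) = (-4 - 3*(-⅔ + 6/(-5))) + 0*(-63) = (-4 - 3*(-⅔ + 6*(-⅕))) + 0 = (-4 - 3*(-⅔ - 6/5)) + 0 = (-4 - 3*(-28/15)) + 0 = (-4 + 28/5) + 0 = 8/5 + 0 = 8/5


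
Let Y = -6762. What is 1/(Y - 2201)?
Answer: -1/8963 ≈ -0.00011157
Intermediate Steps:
1/(Y - 2201) = 1/(-6762 - 2201) = 1/(-8963) = -1/8963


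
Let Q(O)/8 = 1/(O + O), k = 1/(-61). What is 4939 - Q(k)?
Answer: 5183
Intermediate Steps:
k = -1/61 ≈ -0.016393
Q(O) = 4/O (Q(O) = 8/(O + O) = 8/((2*O)) = 8*(1/(2*O)) = 4/O)
4939 - Q(k) = 4939 - 4/(-1/61) = 4939 - 4*(-61) = 4939 - 1*(-244) = 4939 + 244 = 5183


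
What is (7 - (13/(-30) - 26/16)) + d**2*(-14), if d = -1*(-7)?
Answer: -81233/120 ≈ -676.94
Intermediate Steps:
d = 7
(7 - (13/(-30) - 26/16)) + d**2*(-14) = (7 - (13/(-30) - 26/16)) + 7**2*(-14) = (7 - (13*(-1/30) - 26*1/16)) + 49*(-14) = (7 - (-13/30 - 13/8)) - 686 = (7 - 1*(-247/120)) - 686 = (7 + 247/120) - 686 = 1087/120 - 686 = -81233/120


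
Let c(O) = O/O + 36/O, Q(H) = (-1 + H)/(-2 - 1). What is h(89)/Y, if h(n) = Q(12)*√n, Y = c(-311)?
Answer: -311*√89/75 ≈ -39.120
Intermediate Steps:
Q(H) = ⅓ - H/3 (Q(H) = (-1 + H)/(-3) = (-1 + H)*(-⅓) = ⅓ - H/3)
c(O) = 1 + 36/O
Y = 275/311 (Y = (36 - 311)/(-311) = -1/311*(-275) = 275/311 ≈ 0.88424)
h(n) = -11*√n/3 (h(n) = (⅓ - ⅓*12)*√n = (⅓ - 4)*√n = -11*√n/3)
h(89)/Y = (-11*√89/3)/(275/311) = -11*√89/3*(311/275) = -311*√89/75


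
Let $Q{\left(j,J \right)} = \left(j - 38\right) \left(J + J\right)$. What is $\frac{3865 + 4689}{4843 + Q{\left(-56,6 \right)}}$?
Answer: $\frac{8554}{3715} \approx 2.3026$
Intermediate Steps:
$Q{\left(j,J \right)} = 2 J \left(-38 + j\right)$ ($Q{\left(j,J \right)} = \left(-38 + j\right) 2 J = 2 J \left(-38 + j\right)$)
$\frac{3865 + 4689}{4843 + Q{\left(-56,6 \right)}} = \frac{3865 + 4689}{4843 + 2 \cdot 6 \left(-38 - 56\right)} = \frac{8554}{4843 + 2 \cdot 6 \left(-94\right)} = \frac{8554}{4843 - 1128} = \frac{8554}{3715}$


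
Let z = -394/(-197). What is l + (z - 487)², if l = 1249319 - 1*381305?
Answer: 1103239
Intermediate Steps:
z = 2 (z = -394*(-1/197) = 2)
l = 868014 (l = 1249319 - 381305 = 868014)
l + (z - 487)² = 868014 + (2 - 487)² = 868014 + (-485)² = 868014 + 235225 = 1103239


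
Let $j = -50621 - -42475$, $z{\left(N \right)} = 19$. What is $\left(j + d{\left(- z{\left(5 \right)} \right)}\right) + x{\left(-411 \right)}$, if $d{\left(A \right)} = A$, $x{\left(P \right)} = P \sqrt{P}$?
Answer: $-8165 - 411 i \sqrt{411} \approx -8165.0 - 8332.3 i$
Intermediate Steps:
$x{\left(P \right)} = P^{\frac{3}{2}}$
$j = -8146$ ($j = -50621 + 42475 = -8146$)
$\left(j + d{\left(- z{\left(5 \right)} \right)}\right) + x{\left(-411 \right)} = \left(-8146 - 19\right) + \left(-411\right)^{\frac{3}{2}} = \left(-8146 - 19\right) - 411 i \sqrt{411} = -8165 - 411 i \sqrt{411}$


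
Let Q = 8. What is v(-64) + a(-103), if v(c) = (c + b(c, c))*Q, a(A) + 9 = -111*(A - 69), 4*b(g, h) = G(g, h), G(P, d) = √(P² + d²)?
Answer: 18571 + 128*√2 ≈ 18752.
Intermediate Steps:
b(g, h) = √(g² + h²)/4
a(A) = 7650 - 111*A (a(A) = -9 - 111*(A - 69) = -9 - 111*(-69 + A) = -9 + (7659 - 111*A) = 7650 - 111*A)
v(c) = 8*c + 2*√2*√(c²) (v(c) = (c + √(c² + c²)/4)*8 = (c + √(2*c²)/4)*8 = (c + (√2*√(c²))/4)*8 = (c + √2*√(c²)/4)*8 = 8*c + 2*√2*√(c²))
v(-64) + a(-103) = (8*(-64) + 2*√2*√((-64)²)) + (7650 - 111*(-103)) = (-512 + 2*√2*√4096) + (7650 + 11433) = (-512 + 2*√2*64) + 19083 = (-512 + 128*√2) + 19083 = 18571 + 128*√2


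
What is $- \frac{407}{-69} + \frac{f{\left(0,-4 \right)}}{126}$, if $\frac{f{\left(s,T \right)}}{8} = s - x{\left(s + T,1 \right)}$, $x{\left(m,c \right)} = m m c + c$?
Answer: $\frac{6983}{1449} \approx 4.8192$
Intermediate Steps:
$x{\left(m,c \right)} = c + c m^{2}$ ($x{\left(m,c \right)} = m^{2} c + c = c m^{2} + c = c + c m^{2}$)
$f{\left(s,T \right)} = -8 - 8 \left(T + s\right)^{2} + 8 s$ ($f{\left(s,T \right)} = 8 \left(s - 1 \left(1 + \left(s + T\right)^{2}\right)\right) = 8 \left(s - 1 \left(1 + \left(T + s\right)^{2}\right)\right) = 8 \left(s - \left(1 + \left(T + s\right)^{2}\right)\right) = 8 \left(-1 + s - \left(T + s\right)^{2}\right) = -8 - 8 \left(T + s\right)^{2} + 8 s$)
$- \frac{407}{-69} + \frac{f{\left(0,-4 \right)}}{126} = - \frac{407}{-69} + \frac{-8 - 8 \left(-4 + 0\right)^{2} + 8 \cdot 0}{126} = \left(-407\right) \left(- \frac{1}{69}\right) + \left(-8 - 8 \left(-4\right)^{2} + 0\right) \frac{1}{126} = \frac{407}{69} + \left(-8 - 128 + 0\right) \frac{1}{126} = \frac{407}{69} - \frac{68}{63} = \frac{6983}{1449}$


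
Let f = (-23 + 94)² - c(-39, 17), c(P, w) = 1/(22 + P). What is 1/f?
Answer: 17/85698 ≈ 0.00019837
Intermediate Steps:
f = 85698/17 (f = (-23 + 94)² - 1/(22 - 39) = 71² - 1/(-17) = 5041 - 1*(-1/17) = 5041 + 1/17 = 85698/17 ≈ 5041.1)
1/f = 1/(85698/17) = 17/85698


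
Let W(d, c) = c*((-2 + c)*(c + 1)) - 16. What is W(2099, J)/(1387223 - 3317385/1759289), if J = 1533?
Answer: 3167013355603937/1220261423531 ≈ 2595.4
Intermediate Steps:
W(d, c) = -16 + c*(1 + c)*(-2 + c) (W(d, c) = c*((-2 + c)*(1 + c)) - 16 = c*((1 + c)*(-2 + c)) - 16 = c*(1 + c)*(-2 + c) - 16 = -16 + c*(1 + c)*(-2 + c))
W(2099, J)/(1387223 - 3317385/1759289) = (-16 + 1533³ - 1*1533² - 2*1533)/(1387223 - 3317385/1759289) = (-16 + 3602686437 - 1*2350089 - 3066)/(1387223 - 3317385*1/1759289) = (-16 + 3602686437 - 2350089 - 3066)/(1387223 - 3317385/1759289) = 3600333266/(2440522847062/1759289) = 3600333266*(1759289/2440522847062) = 3167013355603937/1220261423531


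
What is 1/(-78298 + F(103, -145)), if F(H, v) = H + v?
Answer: -1/78340 ≈ -1.2765e-5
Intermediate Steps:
1/(-78298 + F(103, -145)) = 1/(-78298 + (103 - 145)) = 1/(-78298 - 42) = 1/(-78340) = -1/78340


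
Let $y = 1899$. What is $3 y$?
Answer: $5697$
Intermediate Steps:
$3 y = 3 \cdot 1899 = 5697$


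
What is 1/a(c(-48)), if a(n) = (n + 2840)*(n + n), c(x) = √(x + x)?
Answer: -√6/(-136320*I + 192*√6) ≈ -6.1991e-8 - 1.7968e-5*I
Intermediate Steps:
c(x) = √2*√x (c(x) = √(2*x) = √2*√x)
a(n) = 2*n*(2840 + n) (a(n) = (2840 + n)*(2*n) = 2*n*(2840 + n))
1/a(c(-48)) = 1/(2*(√2*√(-48))*(2840 + √2*√(-48))) = 1/(2*(√2*(4*I*√3))*(2840 + √2*(4*I*√3))) = 1/(2*(4*I*√6)*(2840 + 4*I*√6)) = 1/(8*I*√6*(2840 + 4*I*√6)) = -I*√6/(48*(2840 + 4*I*√6))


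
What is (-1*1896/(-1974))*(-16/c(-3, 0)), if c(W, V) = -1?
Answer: 5056/329 ≈ 15.368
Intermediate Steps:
(-1*1896/(-1974))*(-16/c(-3, 0)) = (-1*1896/(-1974))*(-16/(-1)) = (-1896*(-1/1974))*(-16*(-1)) = (316/329)*16 = 5056/329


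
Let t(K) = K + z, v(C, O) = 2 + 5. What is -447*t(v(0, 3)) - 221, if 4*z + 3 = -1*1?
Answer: -2903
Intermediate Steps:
v(C, O) = 7
z = -1 (z = -3/4 + (-1*1)/4 = -3/4 + (1/4)*(-1) = -3/4 - 1/4 = -1)
t(K) = -1 + K (t(K) = K - 1 = -1 + K)
-447*t(v(0, 3)) - 221 = -447*(-1 + 7) - 221 = -447*6 - 221 = -2682 - 221 = -2903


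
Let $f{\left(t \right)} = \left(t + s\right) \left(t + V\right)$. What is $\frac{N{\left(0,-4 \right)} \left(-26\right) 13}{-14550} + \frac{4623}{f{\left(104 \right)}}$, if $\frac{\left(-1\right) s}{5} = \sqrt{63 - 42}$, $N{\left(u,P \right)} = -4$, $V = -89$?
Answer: $\frac{226227404}{74867025} + \frac{1541 \sqrt{21}}{10291} \approx 3.7079$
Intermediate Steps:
$s = - 5 \sqrt{21}$ ($s = - 5 \sqrt{63 - 42} = - 5 \sqrt{21} \approx -22.913$)
$f{\left(t \right)} = \left(-89 + t\right) \left(t - 5 \sqrt{21}\right)$ ($f{\left(t \right)} = \left(t - 5 \sqrt{21}\right) \left(t - 89\right) = \left(t - 5 \sqrt{21}\right) \left(-89 + t\right) = \left(-89 + t\right) \left(t - 5 \sqrt{21}\right)$)
$\frac{N{\left(0,-4 \right)} \left(-26\right) 13}{-14550} + \frac{4623}{f{\left(104 \right)}} = \frac{\left(-4\right) \left(-26\right) 13}{-14550} + \frac{4623}{104^{2} - 9256 + 445 \sqrt{21} - 520 \sqrt{21}} = 104 \cdot 13 \left(- \frac{1}{14550}\right) + \frac{4623}{10816 - 9256 + 445 \sqrt{21} - 520 \sqrt{21}} = 1352 \left(- \frac{1}{14550}\right) + \frac{4623}{1560 - 75 \sqrt{21}} = - \frac{676}{7275} + \frac{4623}{1560 - 75 \sqrt{21}}$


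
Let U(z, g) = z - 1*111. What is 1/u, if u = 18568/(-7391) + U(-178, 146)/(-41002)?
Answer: -839462/2103017 ≈ -0.39917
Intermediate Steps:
U(z, g) = -111 + z (U(z, g) = z - 111 = -111 + z)
u = -2103017/839462 (u = 18568/(-7391) + (-111 - 178)/(-41002) = 18568*(-1/7391) - 289*(-1/41002) = -18568/7391 + 289/41002 = -2103017/839462 ≈ -2.5052)
1/u = 1/(-2103017/839462) = -839462/2103017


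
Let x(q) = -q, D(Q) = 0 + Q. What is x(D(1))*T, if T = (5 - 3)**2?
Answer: -4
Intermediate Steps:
D(Q) = Q
T = 4 (T = 2**2 = 4)
x(D(1))*T = -1*1*4 = -1*4 = -4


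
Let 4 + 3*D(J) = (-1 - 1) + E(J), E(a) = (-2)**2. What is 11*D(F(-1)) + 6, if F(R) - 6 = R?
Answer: -4/3 ≈ -1.3333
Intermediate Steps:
F(R) = 6 + R
E(a) = 4
D(J) = -2/3 (D(J) = -4/3 + ((-1 - 1) + 4)/3 = -4/3 + (-2 + 4)/3 = -4/3 + (1/3)*2 = -4/3 + 2/3 = -2/3)
11*D(F(-1)) + 6 = 11*(-2/3) + 6 = -22/3 + 6 = -4/3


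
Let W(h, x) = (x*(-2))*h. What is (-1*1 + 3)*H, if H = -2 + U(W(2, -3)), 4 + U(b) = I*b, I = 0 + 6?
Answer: 132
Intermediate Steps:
I = 6
W(h, x) = -2*h*x (W(h, x) = (-2*x)*h = -2*h*x)
U(b) = -4 + 6*b
H = 66 (H = -2 + (-4 + 6*(-2*2*(-3))) = -2 + (-4 + 6*12) = -2 + (-4 + 72) = -2 + 68 = 66)
(-1*1 + 3)*H = (-1*1 + 3)*66 = (-1 + 3)*66 = 2*66 = 132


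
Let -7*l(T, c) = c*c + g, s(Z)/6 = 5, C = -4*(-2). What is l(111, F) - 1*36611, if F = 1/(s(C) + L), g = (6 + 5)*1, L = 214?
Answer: -15258362369/416752 ≈ -36613.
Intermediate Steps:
C = 8
s(Z) = 30 (s(Z) = 6*5 = 30)
g = 11 (g = 11*1 = 11)
F = 1/244 (F = 1/(30 + 214) = 1/244 ≈ 0.0040984)
l(T, c) = -11/7 - c**2/7 (l(T, c) = -(c*c + 11)/7 = -(c**2 + 11)/7 = -(11 + c**2)/7 = -11/7 - c**2/7)
l(111, F) - 1*36611 = (-11/7 - (1/244)**2/7) - 1*36611 = (-11/7 - 1/7*1/59536) - 36611 = (-11/7 - 1/416752) - 36611 = -654897/416752 - 36611 = -15258362369/416752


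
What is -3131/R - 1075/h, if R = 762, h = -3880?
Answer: -1132913/295656 ≈ -3.8319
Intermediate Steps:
-3131/R - 1075/h = -3131/762 - 1075/(-3880) = -3131*1/762 - 1075*(-1/3880) = -3131/762 + 215/776 = -1132913/295656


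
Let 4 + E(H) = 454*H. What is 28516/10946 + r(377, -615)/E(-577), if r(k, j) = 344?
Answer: 1866585742/716859013 ≈ 2.6038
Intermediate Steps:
E(H) = -4 + 454*H
28516/10946 + r(377, -615)/E(-577) = 28516/10946 + 344/(-4 + 454*(-577)) = 28516*(1/10946) + 344/(-4 - 261958) = 14258/5473 + 344/(-261962) = 14258/5473 + 344*(-1/261962) = 14258/5473 - 172/130981 = 1866585742/716859013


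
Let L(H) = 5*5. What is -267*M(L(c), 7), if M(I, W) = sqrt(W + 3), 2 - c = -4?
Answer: -267*sqrt(10) ≈ -844.33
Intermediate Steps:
c = 6 (c = 2 - 1*(-4) = 2 + 4 = 6)
L(H) = 25
M(I, W) = sqrt(3 + W)
-267*M(L(c), 7) = -267*sqrt(3 + 7) = -267*sqrt(10)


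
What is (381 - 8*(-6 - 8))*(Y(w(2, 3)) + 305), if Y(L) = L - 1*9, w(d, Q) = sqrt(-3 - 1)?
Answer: 145928 + 986*I ≈ 1.4593e+5 + 986.0*I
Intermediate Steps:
w(d, Q) = 2*I (w(d, Q) = sqrt(-4) = 2*I)
Y(L) = -9 + L (Y(L) = L - 9 = -9 + L)
(381 - 8*(-6 - 8))*(Y(w(2, 3)) + 305) = (381 - 8*(-6 - 8))*((-9 + 2*I) + 305) = (381 - 8*(-14))*(296 + 2*I) = (381 + 112)*(296 + 2*I) = 493*(296 + 2*I) = 145928 + 986*I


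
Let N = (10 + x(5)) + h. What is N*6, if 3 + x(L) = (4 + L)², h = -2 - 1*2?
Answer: 504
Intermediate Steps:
h = -4 (h = -2 - 2 = -4)
x(L) = -3 + (4 + L)²
N = 84 (N = (10 + (-3 + (4 + 5)²)) - 4 = (10 + (-3 + 9²)) - 4 = (10 + (-3 + 81)) - 4 = (10 + 78) - 4 = 88 - 4 = 84)
N*6 = 84*6 = 504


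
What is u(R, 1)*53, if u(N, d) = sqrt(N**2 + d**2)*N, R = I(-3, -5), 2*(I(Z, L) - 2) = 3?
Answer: 371*sqrt(53)/4 ≈ 675.23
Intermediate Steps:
I(Z, L) = 7/2 (I(Z, L) = 2 + (1/2)*3 = 2 + 3/2 = 7/2)
R = 7/2 ≈ 3.5000
u(N, d) = N*sqrt(N**2 + d**2)
u(R, 1)*53 = (7*sqrt((7/2)**2 + 1**2)/2)*53 = (7*sqrt(49/4 + 1)/2)*53 = (7*sqrt(53/4)/2)*53 = (7*(sqrt(53)/2)/2)*53 = (7*sqrt(53)/4)*53 = 371*sqrt(53)/4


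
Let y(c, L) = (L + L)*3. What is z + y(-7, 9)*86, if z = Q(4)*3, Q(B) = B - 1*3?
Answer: 4647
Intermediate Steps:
Q(B) = -3 + B (Q(B) = B - 3 = -3 + B)
z = 3 (z = (-3 + 4)*3 = 1*3 = 3)
y(c, L) = 6*L (y(c, L) = (2*L)*3 = 6*L)
z + y(-7, 9)*86 = 3 + (6*9)*86 = 3 + 54*86 = 3 + 4644 = 4647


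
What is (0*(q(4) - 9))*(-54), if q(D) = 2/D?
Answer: 0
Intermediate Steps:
(0*(q(4) - 9))*(-54) = (0*(2/4 - 9))*(-54) = (0*(2*(1/4) - 9))*(-54) = (0*(1/2 - 9))*(-54) = (0*(-17/2))*(-54) = 0*(-54) = 0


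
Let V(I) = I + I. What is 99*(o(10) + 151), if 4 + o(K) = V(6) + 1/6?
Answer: 31515/2 ≈ 15758.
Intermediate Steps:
V(I) = 2*I
o(K) = 49/6 (o(K) = -4 + (2*6 + 1/6) = -4 + (12 + ⅙) = -4 + 73/6 = 49/6)
99*(o(10) + 151) = 99*(49/6 + 151) = 99*(955/6) = 31515/2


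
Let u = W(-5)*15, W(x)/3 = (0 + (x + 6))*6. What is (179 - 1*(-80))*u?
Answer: 69930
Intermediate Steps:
W(x) = 108 + 18*x (W(x) = 3*((0 + (x + 6))*6) = 3*((0 + (6 + x))*6) = 3*((6 + x)*6) = 3*(36 + 6*x) = 108 + 18*x)
u = 270 (u = (108 + 18*(-5))*15 = (108 - 90)*15 = 18*15 = 270)
(179 - 1*(-80))*u = (179 - 1*(-80))*270 = (179 + 80)*270 = 259*270 = 69930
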